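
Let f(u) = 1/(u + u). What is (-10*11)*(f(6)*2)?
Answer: -55/3 ≈ -18.333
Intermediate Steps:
f(u) = 1/(2*u)
(-10*11)*(f(6)*2) = (-10*11)*(((½)/6)*2) = -110*(½)*(⅙)*2 = -55*2/6 = -110*⅙ = -55/3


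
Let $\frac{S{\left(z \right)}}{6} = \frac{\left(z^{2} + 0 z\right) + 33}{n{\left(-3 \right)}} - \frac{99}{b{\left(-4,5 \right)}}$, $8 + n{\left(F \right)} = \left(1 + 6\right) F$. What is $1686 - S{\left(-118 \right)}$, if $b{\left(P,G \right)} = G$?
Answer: $\frac{680406}{145} \approx 4692.5$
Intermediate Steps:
$n{\left(F \right)} = -8 + 7 F$ ($n{\left(F \right)} = -8 + \left(1 + 6\right) F = -8 + 7 F$)
$S{\left(z \right)} = - \frac{18216}{145} - \frac{6 z^{2}}{29}$ ($S{\left(z \right)} = 6 \left(\frac{\left(z^{2} + 0 z\right) + 33}{-8 + 7 \left(-3\right)} - \frac{99}{5}\right) = 6 \left(\frac{\left(z^{2} + 0\right) + 33}{-8 - 21} - \frac{99}{5}\right) = 6 \left(\frac{z^{2} + 33}{-29} - \frac{99}{5}\right) = 6 \left(\left(33 + z^{2}\right) \left(- \frac{1}{29}\right) - \frac{99}{5}\right) = 6 \left(\left(- \frac{33}{29} - \frac{z^{2}}{29}\right) - \frac{99}{5}\right) = 6 \left(- \frac{3036}{145} - \frac{z^{2}}{29}\right) = - \frac{18216}{145} - \frac{6 z^{2}}{29}$)
$1686 - S{\left(-118 \right)} = 1686 - \left(- \frac{18216}{145} - \frac{6 \left(-118\right)^{2}}{29}\right) = 1686 - \left(- \frac{18216}{145} - \frac{83544}{29}\right) = 1686 - - \frac{435936}{145} = 1686 + \frac{435936}{145} = \frac{680406}{145}$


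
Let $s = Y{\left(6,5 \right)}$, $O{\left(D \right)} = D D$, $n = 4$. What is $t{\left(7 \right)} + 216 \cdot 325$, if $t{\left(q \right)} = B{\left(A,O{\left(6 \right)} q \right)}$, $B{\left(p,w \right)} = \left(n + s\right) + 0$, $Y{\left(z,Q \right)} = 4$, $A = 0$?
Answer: $70208$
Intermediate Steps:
$O{\left(D \right)} = D^{2}$
$s = 4$
$B{\left(p,w \right)} = 8$ ($B{\left(p,w \right)} = \left(4 + 4\right) + 0 = 8 + 0 = 8$)
$t{\left(q \right)} = 8$
$t{\left(7 \right)} + 216 \cdot 325 = 8 + 216 \cdot 325 = 8 + 70200 = 70208$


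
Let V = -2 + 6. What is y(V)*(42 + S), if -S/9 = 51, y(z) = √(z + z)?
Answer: -834*√2 ≈ -1179.5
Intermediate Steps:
V = 4
y(z) = √2*√z (y(z) = √(2*z) = √2*√z)
S = -459 (S = -9*51 = -459)
y(V)*(42 + S) = (√2*√4)*(42 - 459) = (√2*2)*(-417) = (2*√2)*(-417) = -834*√2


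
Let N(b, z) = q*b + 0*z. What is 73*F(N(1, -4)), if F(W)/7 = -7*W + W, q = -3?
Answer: 9198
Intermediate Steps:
N(b, z) = -3*b (N(b, z) = -3*b + 0*z = -3*b + 0 = -3*b)
F(W) = -42*W (F(W) = 7*(-7*W + W) = 7*(-6*W) = -42*W)
73*F(N(1, -4)) = 73*(-(-126)) = 73*(-42*(-3)) = 73*126 = 9198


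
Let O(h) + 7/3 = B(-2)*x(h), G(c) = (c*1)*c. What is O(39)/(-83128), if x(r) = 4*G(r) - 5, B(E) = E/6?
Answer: 3043/124692 ≈ 0.024404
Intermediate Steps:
B(E) = E/6 (B(E) = E*(1/6) = E/6)
G(c) = c**2 (G(c) = c*c = c**2)
x(r) = -5 + 4*r**2 (x(r) = 4*r**2 - 5 = -5 + 4*r**2)
O(h) = -2/3 - 4*h**2/3 (O(h) = -7/3 + ((1/6)*(-2))*(-5 + 4*h**2) = -7/3 - (-5 + 4*h**2)/3 = -7/3 + (5/3 - 4*h**2/3) = -2/3 - 4*h**2/3)
O(39)/(-83128) = (-2/3 - 4/3*39**2)/(-83128) = (-2/3 - 4/3*1521)*(-1/83128) = (-2/3 - 2028)*(-1/83128) = -6086/3*(-1/83128) = 3043/124692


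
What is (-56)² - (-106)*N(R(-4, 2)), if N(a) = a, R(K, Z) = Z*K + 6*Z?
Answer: 3560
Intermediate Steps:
R(K, Z) = 6*Z + K*Z (R(K, Z) = K*Z + 6*Z = 6*Z + K*Z)
(-56)² - (-106)*N(R(-4, 2)) = (-56)² - (-106)*2*(6 - 4) = 3136 - (-106)*2*2 = 3136 - (-106)*4 = 3136 - 1*(-424) = 3136 + 424 = 3560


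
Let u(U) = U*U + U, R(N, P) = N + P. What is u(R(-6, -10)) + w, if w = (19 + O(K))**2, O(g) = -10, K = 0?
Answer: 321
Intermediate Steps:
u(U) = U + U**2 (u(U) = U**2 + U = U + U**2)
w = 81 (w = (19 - 10)**2 = 9**2 = 81)
u(R(-6, -10)) + w = (-6 - 10)*(1 + (-6 - 10)) + 81 = -16*(1 - 16) + 81 = -16*(-15) + 81 = 240 + 81 = 321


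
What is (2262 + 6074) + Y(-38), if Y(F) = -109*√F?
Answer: 8336 - 109*I*√38 ≈ 8336.0 - 671.92*I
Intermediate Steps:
(2262 + 6074) + Y(-38) = (2262 + 6074) - 109*I*√38 = 8336 - 109*I*√38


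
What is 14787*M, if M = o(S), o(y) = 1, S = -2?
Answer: 14787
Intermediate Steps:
M = 1
14787*M = 14787*1 = 14787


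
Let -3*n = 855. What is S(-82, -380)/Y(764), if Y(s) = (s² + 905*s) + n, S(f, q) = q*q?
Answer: 144400/1274831 ≈ 0.11327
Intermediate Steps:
n = -285 (n = -⅓*855 = -285)
S(f, q) = q²
Y(s) = -285 + s² + 905*s (Y(s) = (s² + 905*s) - 285 = -285 + s² + 905*s)
S(-82, -380)/Y(764) = (-380)²/(-285 + 764² + 905*764) = 144400/(-285 + 583696 + 691420) = 144400/1274831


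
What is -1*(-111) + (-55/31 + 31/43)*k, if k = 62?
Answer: 1965/43 ≈ 45.698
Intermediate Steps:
-1*(-111) + (-55/31 + 31/43)*k = -1*(-111) + (-55/31 + 31/43)*62 = 111 + (-55*1/31 + 31*(1/43))*62 = 111 + (-55/31 + 31/43)*62 = 111 - 1404/1333*62 = 111 - 2808/43 = 1965/43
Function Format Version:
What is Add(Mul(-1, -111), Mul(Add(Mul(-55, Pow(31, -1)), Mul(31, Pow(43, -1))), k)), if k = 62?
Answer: Rational(1965, 43) ≈ 45.698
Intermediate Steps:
Add(Mul(-1, -111), Mul(Add(Mul(-55, Pow(31, -1)), Mul(31, Pow(43, -1))), k)) = Add(Mul(-1, -111), Mul(Add(Mul(-55, Pow(31, -1)), Mul(31, Pow(43, -1))), 62)) = Add(111, Mul(Add(Mul(-55, Rational(1, 31)), Mul(31, Rational(1, 43))), 62)) = Add(111, Mul(Add(Rational(-55, 31), Rational(31, 43)), 62)) = Add(111, Mul(Rational(-1404, 1333), 62)) = Add(111, Rational(-2808, 43)) = Rational(1965, 43)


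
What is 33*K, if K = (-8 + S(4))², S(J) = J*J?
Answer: 2112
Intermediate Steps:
S(J) = J²
K = 64 (K = (-8 + 4²)² = (-8 + 16)² = 8² = 64)
33*K = 33*64 = 2112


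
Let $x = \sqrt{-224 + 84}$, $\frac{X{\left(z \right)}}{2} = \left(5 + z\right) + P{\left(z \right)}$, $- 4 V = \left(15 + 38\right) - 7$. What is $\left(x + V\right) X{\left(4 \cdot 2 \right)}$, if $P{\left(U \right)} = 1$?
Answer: $-322 + 56 i \sqrt{35} \approx -322.0 + 331.3 i$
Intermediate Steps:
$V = - \frac{23}{2}$ ($V = - \frac{\left(15 + 38\right) - 7}{4} = - \frac{53 - 7}{4} = \left(- \frac{1}{4}\right) 46 = - \frac{23}{2} \approx -11.5$)
$X{\left(z \right)} = 12 + 2 z$ ($X{\left(z \right)} = 2 \left(\left(5 + z\right) + 1\right) = 2 \left(6 + z\right) = 12 + 2 z$)
$x = 2 i \sqrt{35}$ ($x = \sqrt{-140} = 2 i \sqrt{35} \approx 11.832 i$)
$\left(x + V\right) X{\left(4 \cdot 2 \right)} = \left(2 i \sqrt{35} - \frac{23}{2}\right) \left(12 + 2 \cdot 4 \cdot 2\right) = \left(- \frac{23}{2} + 2 i \sqrt{35}\right) \left(12 + 2 \cdot 8\right) = \left(- \frac{23}{2} + 2 i \sqrt{35}\right) \left(12 + 16\right) = \left(- \frac{23}{2} + 2 i \sqrt{35}\right) 28 = -322 + 56 i \sqrt{35}$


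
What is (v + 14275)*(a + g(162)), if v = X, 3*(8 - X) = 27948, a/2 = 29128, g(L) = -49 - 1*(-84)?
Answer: 289531397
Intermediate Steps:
g(L) = 35 (g(L) = -49 + 84 = 35)
a = 58256 (a = 2*29128 = 58256)
X = -9308 (X = 8 - 1/3*27948 = 8 - 9316 = -9308)
v = -9308
(v + 14275)*(a + g(162)) = (-9308 + 14275)*(58256 + 35) = 4967*58291 = 289531397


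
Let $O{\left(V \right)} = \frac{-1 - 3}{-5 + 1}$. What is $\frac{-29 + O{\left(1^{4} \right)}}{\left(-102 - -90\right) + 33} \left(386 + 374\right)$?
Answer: $- \frac{3040}{3} \approx -1013.3$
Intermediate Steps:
$O{\left(V \right)} = 1$ ($O{\left(V \right)} = - \frac{4}{-4} = \left(-4\right) \left(- \frac{1}{4}\right) = 1$)
$\frac{-29 + O{\left(1^{4} \right)}}{\left(-102 - -90\right) + 33} \left(386 + 374\right) = \frac{-29 + 1}{\left(-102 - -90\right) + 33} \left(386 + 374\right) = - \frac{28}{\left(-102 + 90\right) + 33} \cdot 760 = - \frac{28}{-12 + 33} \cdot 760 = - \frac{28}{21} \cdot 760 = \left(-28\right) \frac{1}{21} \cdot 760 = \left(- \frac{4}{3}\right) 760 = - \frac{3040}{3}$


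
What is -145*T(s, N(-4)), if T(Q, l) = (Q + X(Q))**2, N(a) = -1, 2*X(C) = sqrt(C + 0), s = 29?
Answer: -491985/4 - 4205*sqrt(29) ≈ -1.4564e+5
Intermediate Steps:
X(C) = sqrt(C)/2 (X(C) = sqrt(C + 0)/2 = sqrt(C)/2)
T(Q, l) = (Q + sqrt(Q)/2)**2
-145*T(s, N(-4)) = -145*(sqrt(29) + 2*29)**2/4 = -145*(sqrt(29) + 58)**2/4 = -145*(58 + sqrt(29))**2/4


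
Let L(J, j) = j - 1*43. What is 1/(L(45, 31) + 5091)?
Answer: 1/5079 ≈ 0.00019689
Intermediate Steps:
L(J, j) = -43 + j (L(J, j) = j - 43 = -43 + j)
1/(L(45, 31) + 5091) = 1/((-43 + 31) + 5091) = 1/(-12 + 5091) = 1/5079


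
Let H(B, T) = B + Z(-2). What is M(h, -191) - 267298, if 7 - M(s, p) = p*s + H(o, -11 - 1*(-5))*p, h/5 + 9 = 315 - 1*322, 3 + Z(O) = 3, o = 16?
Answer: -279515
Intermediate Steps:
Z(O) = 0 (Z(O) = -3 + 3 = 0)
h = -80 (h = -45 + 5*(315 - 1*322) = -45 + 5*(315 - 322) = -45 + 5*(-7) = -45 - 35 = -80)
H(B, T) = B (H(B, T) = B + 0 = B)
M(s, p) = 7 - 16*p - p*s (M(s, p) = 7 - (p*s + 16*p) = 7 - (16*p + p*s) = 7 + (-16*p - p*s) = 7 - 16*p - p*s)
M(h, -191) - 267298 = (7 - 16*(-191) - 1*(-191)*(-80)) - 267298 = (7 + 3056 - 15280) - 267298 = -12217 - 267298 = -279515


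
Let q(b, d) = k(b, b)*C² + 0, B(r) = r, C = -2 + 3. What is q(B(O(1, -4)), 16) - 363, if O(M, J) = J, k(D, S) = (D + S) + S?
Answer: -375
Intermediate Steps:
k(D, S) = D + 2*S
C = 1
q(b, d) = 3*b (q(b, d) = (b + 2*b)*1² + 0 = (3*b)*1 + 0 = 3*b + 0 = 3*b)
q(B(O(1, -4)), 16) - 363 = 3*(-4) - 363 = -12 - 363 = -375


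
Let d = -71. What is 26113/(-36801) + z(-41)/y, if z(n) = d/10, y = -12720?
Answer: -1106320243/1560362400 ≈ -0.70901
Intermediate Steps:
z(n) = -71/10
26113/(-36801) + z(-41)/y = 26113/(-36801) - 71/10/(-12720) = 26113*(-1/36801) - 71/10*(-1/12720) = -26113/36801 + 71/127200 = -1106320243/1560362400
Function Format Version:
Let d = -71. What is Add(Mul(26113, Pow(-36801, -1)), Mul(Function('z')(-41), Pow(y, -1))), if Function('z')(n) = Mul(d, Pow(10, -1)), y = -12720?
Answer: Rational(-1106320243, 1560362400) ≈ -0.70901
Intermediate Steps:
Function('z')(n) = Rational(-71, 10) (Function('z')(n) = Mul(-71, Pow(10, -1)) = Mul(-71, Rational(1, 10)) = Rational(-71, 10))
Add(Mul(26113, Pow(-36801, -1)), Mul(Function('z')(-41), Pow(y, -1))) = Add(Mul(26113, Pow(-36801, -1)), Mul(Rational(-71, 10), Pow(-12720, -1))) = Add(Mul(26113, Rational(-1, 36801)), Mul(Rational(-71, 10), Rational(-1, 12720))) = Add(Rational(-26113, 36801), Rational(71, 127200)) = Rational(-1106320243, 1560362400)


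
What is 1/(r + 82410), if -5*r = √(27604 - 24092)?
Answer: 1030125/84892599494 + 5*√878/84892599494 ≈ 1.2136e-5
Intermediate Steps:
r = -2*√878/5 (r = -√(27604 - 24092)/5 = -2*√878/5 ≈ -11.852)
1/(r + 82410) = 1/(-2*√878/5 + 82410) = 1/(82410 - 2*√878/5)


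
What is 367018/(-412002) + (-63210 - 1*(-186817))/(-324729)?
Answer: -9450428852/7432722081 ≈ -1.2715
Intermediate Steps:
367018/(-412002) + (-63210 - 1*(-186817))/(-324729) = 367018*(-1/412002) + (-63210 + 186817)*(-1/324729) = -183509/206001 + 123607*(-1/324729) = -183509/206001 - 123607/324729 = -9450428852/7432722081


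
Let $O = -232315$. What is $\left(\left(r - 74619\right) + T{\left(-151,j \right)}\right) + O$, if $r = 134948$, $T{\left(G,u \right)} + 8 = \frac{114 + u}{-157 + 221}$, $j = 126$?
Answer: $- \frac{687961}{4} \approx -1.7199 \cdot 10^{5}$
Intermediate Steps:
$T{\left(G,u \right)} = - \frac{199}{32} + \frac{u}{64}$ ($T{\left(G,u \right)} = -8 + \frac{114 + u}{-157 + 221} = -8 + \frac{114 + u}{64} = -8 + \left(114 + u\right) \frac{1}{64} = -8 + \left(\frac{57}{32} + \frac{u}{64}\right) = - \frac{199}{32} + \frac{u}{64}$)
$\left(\left(r - 74619\right) + T{\left(-151,j \right)}\right) + O = \left(\left(134948 - 74619\right) + \left(- \frac{199}{32} + \frac{1}{64} \cdot 126\right)\right) - 232315 = \left(\left(134948 - 74619\right) + \left(- \frac{199}{32} + \frac{63}{32}\right)\right) - 232315 = \left(60329 - \frac{17}{4}\right) - 232315 = \frac{241299}{4} - 232315 = - \frac{687961}{4}$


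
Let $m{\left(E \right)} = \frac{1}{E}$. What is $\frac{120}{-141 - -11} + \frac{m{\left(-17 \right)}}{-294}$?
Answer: $- \frac{59963}{64974} \approx -0.92288$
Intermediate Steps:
$\frac{120}{-141 - -11} + \frac{m{\left(-17 \right)}}{-294} = \frac{120}{-141 - -11} + \frac{1}{\left(-17\right) \left(-294\right)} = \frac{120}{-141 + 11} - - \frac{1}{4998} = \frac{120}{-130} + \frac{1}{4998} = 120 \left(- \frac{1}{130}\right) + \frac{1}{4998} = - \frac{12}{13} + \frac{1}{4998} = - \frac{59963}{64974}$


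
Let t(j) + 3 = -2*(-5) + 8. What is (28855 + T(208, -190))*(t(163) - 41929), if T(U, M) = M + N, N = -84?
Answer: -1197944034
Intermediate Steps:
t(j) = 15 (t(j) = -3 + (-2*(-5) + 8) = -3 + (10 + 8) = -3 + 18 = 15)
T(U, M) = -84 + M (T(U, M) = M - 84 = -84 + M)
(28855 + T(208, -190))*(t(163) - 41929) = (28855 + (-84 - 190))*(15 - 41929) = (28855 - 274)*(-41914) = 28581*(-41914) = -1197944034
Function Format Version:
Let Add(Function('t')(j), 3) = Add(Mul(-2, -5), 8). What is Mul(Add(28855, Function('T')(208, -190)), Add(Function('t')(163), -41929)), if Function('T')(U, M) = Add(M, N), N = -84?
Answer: -1197944034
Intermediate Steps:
Function('t')(j) = 15 (Function('t')(j) = Add(-3, Add(Mul(-2, -5), 8)) = Add(-3, Add(10, 8)) = Add(-3, 18) = 15)
Function('T')(U, M) = Add(-84, M) (Function('T')(U, M) = Add(M, -84) = Add(-84, M))
Mul(Add(28855, Function('T')(208, -190)), Add(Function('t')(163), -41929)) = Mul(Add(28855, Add(-84, -190)), Add(15, -41929)) = Mul(Add(28855, -274), -41914) = Mul(28581, -41914) = -1197944034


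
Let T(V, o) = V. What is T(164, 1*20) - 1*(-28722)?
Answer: 28886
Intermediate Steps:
T(164, 1*20) - 1*(-28722) = 164 - 1*(-28722) = 164 + 28722 = 28886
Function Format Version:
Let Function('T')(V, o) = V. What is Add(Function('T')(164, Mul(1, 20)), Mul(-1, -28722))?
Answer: 28886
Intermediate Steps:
Add(Function('T')(164, Mul(1, 20)), Mul(-1, -28722)) = Add(164, Mul(-1, -28722)) = Add(164, 28722) = 28886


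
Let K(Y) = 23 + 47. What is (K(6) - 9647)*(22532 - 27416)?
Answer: 46774068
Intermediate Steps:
K(Y) = 70
(K(6) - 9647)*(22532 - 27416) = (70 - 9647)*(22532 - 27416) = -9577*(-4884) = 46774068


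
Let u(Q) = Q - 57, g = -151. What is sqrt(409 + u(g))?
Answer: sqrt(201) ≈ 14.177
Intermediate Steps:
u(Q) = -57 + Q
sqrt(409 + u(g)) = sqrt(409 + (-57 - 151)) = sqrt(409 - 208) = sqrt(201)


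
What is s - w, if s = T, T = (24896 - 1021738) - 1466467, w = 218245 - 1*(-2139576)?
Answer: -4821130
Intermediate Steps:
w = 2357821 (w = 218245 + 2139576 = 2357821)
T = -2463309 (T = -996842 - 1466467 = -2463309)
s = -2463309
s - w = -2463309 - 1*2357821 = -2463309 - 2357821 = -4821130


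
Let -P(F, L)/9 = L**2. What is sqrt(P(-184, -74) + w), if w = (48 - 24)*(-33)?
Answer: 6*I*sqrt(1391) ≈ 223.78*I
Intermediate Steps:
w = -792 (w = 24*(-33) = -792)
P(F, L) = -9*L**2
sqrt(P(-184, -74) + w) = sqrt(-9*(-74)**2 - 792) = sqrt(-9*5476 - 792) = sqrt(-49284 - 792) = sqrt(-50076) = 6*I*sqrt(1391)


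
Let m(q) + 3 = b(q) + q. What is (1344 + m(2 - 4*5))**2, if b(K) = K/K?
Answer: 1752976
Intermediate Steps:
b(K) = 1
m(q) = -2 + q (m(q) = -3 + (1 + q) = -2 + q)
(1344 + m(2 - 4*5))**2 = (1344 + (-2 + (2 - 4*5)))**2 = (1344 + (-2 + (2 - 20)))**2 = (1344 + (-2 - 18))**2 = (1344 - 20)**2 = 1324**2 = 1752976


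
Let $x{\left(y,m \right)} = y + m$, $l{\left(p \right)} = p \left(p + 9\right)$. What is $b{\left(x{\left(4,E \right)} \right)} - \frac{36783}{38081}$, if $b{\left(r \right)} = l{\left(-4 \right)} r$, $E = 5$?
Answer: $- \frac{6891363}{38081} \approx -180.97$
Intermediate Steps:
$l{\left(p \right)} = p \left(9 + p\right)$
$x{\left(y,m \right)} = m + y$
$b{\left(r \right)} = - 20 r$ ($b{\left(r \right)} = - 4 \left(9 - 4\right) r = \left(-4\right) 5 r = - 20 r$)
$b{\left(x{\left(4,E \right)} \right)} - \frac{36783}{38081} = - 20 \left(5 + 4\right) - \frac{36783}{38081} = \left(-20\right) 9 - 36783 \cdot \frac{1}{38081} = -180 - \frac{36783}{38081} = - \frac{6891363}{38081}$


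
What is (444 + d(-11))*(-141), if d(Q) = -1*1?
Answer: -62463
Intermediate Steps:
d(Q) = -1
(444 + d(-11))*(-141) = (444 - 1)*(-141) = 443*(-141) = -62463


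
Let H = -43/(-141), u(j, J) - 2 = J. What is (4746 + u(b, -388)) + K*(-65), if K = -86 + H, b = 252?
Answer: 1400155/141 ≈ 9930.2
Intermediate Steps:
u(j, J) = 2 + J
H = 43/141 (H = -43*(-1/141) = 43/141 ≈ 0.30496)
K = -12083/141 (K = -86 + 43/141 = -12083/141 ≈ -85.695)
(4746 + u(b, -388)) + K*(-65) = (4746 + (2 - 388)) - 12083/141*(-65) = (4746 - 386) + 785395/141 = 4360 + 785395/141 = 1400155/141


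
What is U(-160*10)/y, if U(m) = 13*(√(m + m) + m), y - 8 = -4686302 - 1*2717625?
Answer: 20800/7403919 - 520*I*√2/7403919 ≈ 0.0028093 - 9.9325e-5*I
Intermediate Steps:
y = -7403919 (y = 8 + (-4686302 - 1*2717625) = 8 + (-4686302 - 2717625) = 8 - 7403927 = -7403919)
U(m) = 13*m + 13*√2*√m (U(m) = 13*(√(2*m) + m) = 13*(√2*√m + m) = 13*(m + √2*√m) = 13*m + 13*√2*√m)
U(-160*10)/y = (13*(-160*10) + 13*√2*√(-160*10))/(-7403919) = (13*(-1600) + 13*√2*√(-1600))*(-1/7403919) = (-20800 + 13*√2*(40*I))*(-1/7403919) = (-20800 + 520*I*√2)*(-1/7403919) = 20800/7403919 - 520*I*√2/7403919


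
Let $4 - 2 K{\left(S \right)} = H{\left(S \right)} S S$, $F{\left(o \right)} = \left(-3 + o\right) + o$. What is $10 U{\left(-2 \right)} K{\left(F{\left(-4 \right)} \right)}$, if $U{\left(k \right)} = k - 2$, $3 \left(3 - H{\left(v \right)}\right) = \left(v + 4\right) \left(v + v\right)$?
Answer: $- \frac{351140}{3} \approx -1.1705 \cdot 10^{5}$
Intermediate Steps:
$F{\left(o \right)} = -3 + 2 o$
$H{\left(v \right)} = 3 - \frac{2 v \left(4 + v\right)}{3}$ ($H{\left(v \right)} = 3 - \frac{\left(v + 4\right) \left(v + v\right)}{3} = 3 - \frac{\left(4 + v\right) 2 v}{3} = 3 - \frac{2 v \left(4 + v\right)}{3}$)
$U{\left(k \right)} = -2 + k$
$K{\left(S \right)} = 2 - \frac{S^{2} \left(3 - \frac{8 S}{3} - \frac{2 S^{2}}{3}\right)}{2}$ ($K{\left(S \right)} = 2 - \frac{\left(3 - \frac{8 S}{3} - \frac{2 S^{2}}{3}\right) S S}{2} = 2 - \frac{S \left(3 - \frac{8 S}{3} - \frac{2 S^{2}}{3}\right) S}{2} = 2 - \frac{S^{2} \left(3 - \frac{8 S}{3} - \frac{2 S^{2}}{3}\right)}{2}$)
$10 U{\left(-2 \right)} K{\left(F{\left(-4 \right)} \right)} = 10 \left(-2 - 2\right) \left(2 + \frac{\left(-3 + 2 \left(-4\right)\right)^{2} \left(-9 + 2 \left(-3 + 2 \left(-4\right)\right)^{2} + 8 \left(-3 + 2 \left(-4\right)\right)\right)}{6}\right) = 10 \left(-4\right) \left(2 + \frac{\left(-3 - 8\right)^{2} \left(-9 + 2 \left(-3 - 8\right)^{2} + 8 \left(-3 - 8\right)\right)}{6}\right) = - 40 \left(2 + \frac{\left(-11\right)^{2} \left(-9 + 2 \left(-11\right)^{2} + 8 \left(-11\right)\right)}{6}\right) = - 40 \left(2 + \frac{1}{6} \cdot 121 \left(-9 + 2 \cdot 121 - 88\right)\right) = - 40 \left(2 + \frac{1}{6} \cdot 121 \left(-9 + 242 - 88\right)\right) = - 40 \left(2 + \frac{1}{6} \cdot 121 \cdot 145\right) = - 40 \left(2 + \frac{17545}{6}\right) = \left(-40\right) \frac{17557}{6} = - \frac{351140}{3}$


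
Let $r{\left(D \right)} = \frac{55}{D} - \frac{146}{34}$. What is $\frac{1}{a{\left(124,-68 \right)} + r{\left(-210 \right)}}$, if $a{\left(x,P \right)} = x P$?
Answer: $- \frac{714}{6023701} \approx -0.00011853$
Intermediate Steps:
$a{\left(x,P \right)} = P x$
$r{\left(D \right)} = - \frac{73}{17} + \frac{55}{D}$ ($r{\left(D \right)} = \frac{55}{D} - \frac{73}{17} = - \frac{73}{17} + \frac{55}{D}$)
$\frac{1}{a{\left(124,-68 \right)} + r{\left(-210 \right)}} = \frac{1}{\left(-68\right) 124 - \left(\frac{73}{17} - \frac{55}{-210}\right)} = \frac{1}{-8432 + \left(- \frac{73}{17} + 55 \left(- \frac{1}{210}\right)\right)} = \frac{1}{-8432 - \frac{3253}{714}} = \frac{1}{- \frac{6023701}{714}} = - \frac{714}{6023701}$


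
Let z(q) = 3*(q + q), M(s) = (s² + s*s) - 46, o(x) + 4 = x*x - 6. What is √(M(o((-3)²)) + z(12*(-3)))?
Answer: 2*√2455 ≈ 99.096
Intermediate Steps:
o(x) = -10 + x² (o(x) = -4 + (x*x - 6) = -4 + (x² - 6) = -4 + (-6 + x²) = -10 + x²)
M(s) = -46 + 2*s² (M(s) = (s² + s²) - 46 = 2*s² - 46 = -46 + 2*s²)
z(q) = 6*q (z(q) = 3*(2*q) = 6*q)
√(M(o((-3)²)) + z(12*(-3))) = √((-46 + 2*(-10 + ((-3)²)²)²) + 6*(12*(-3))) = √((-46 + 2*(-10 + 9²)²) + 6*(-36)) = √((-46 + 2*(-10 + 81)²) - 216) = √((-46 + 2*71²) - 216) = √((-46 + 2*5041) - 216) = √((-46 + 10082) - 216) = √(10036 - 216) = √9820 = 2*√2455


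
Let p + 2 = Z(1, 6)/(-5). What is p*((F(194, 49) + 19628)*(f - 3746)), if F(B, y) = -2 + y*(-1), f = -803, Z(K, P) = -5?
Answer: 89055773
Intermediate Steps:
F(B, y) = -2 - y
p = -1 (p = -2 - 5/(-5) = -2 - 5*(-1/5) = -2 + 1 = -1)
p*((F(194, 49) + 19628)*(f - 3746)) = -((-2 - 1*49) + 19628)*(-803 - 3746) = -((-2 - 49) + 19628)*(-4549) = -(-51 + 19628)*(-4549) = -19577*(-4549) = -1*(-89055773) = 89055773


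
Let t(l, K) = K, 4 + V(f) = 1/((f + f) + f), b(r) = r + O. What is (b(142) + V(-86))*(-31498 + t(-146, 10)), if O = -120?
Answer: -24366464/43 ≈ -5.6666e+5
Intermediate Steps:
b(r) = -120 + r (b(r) = r - 120 = -120 + r)
V(f) = -4 + 1/(3*f) (V(f) = -4 + 1/((f + f) + f) = -4 + 1/(2*f + f) = -4 + 1/(3*f))
(b(142) + V(-86))*(-31498 + t(-146, 10)) = ((-120 + 142) + (-4 + (1/3)/(-86)))*(-31498 + 10) = (22 + (-4 + (1/3)*(-1/86)))*(-31488) = (22 + (-4 - 1/258))*(-31488) = (22 - 1033/258)*(-31488) = (4643/258)*(-31488) = -24366464/43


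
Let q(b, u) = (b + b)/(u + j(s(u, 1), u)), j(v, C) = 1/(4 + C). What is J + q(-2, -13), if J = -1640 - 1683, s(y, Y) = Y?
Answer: -196039/59 ≈ -3322.7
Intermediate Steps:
q(b, u) = 2*b/(u + 1/(4 + u)) (q(b, u) = (b + b)/(u + 1/(4 + u)) = (2*b)/(u + 1/(4 + u)) = 2*b/(u + 1/(4 + u)))
J = -3323
J + q(-2, -13) = -3323 + 2*(-2)*(4 - 13)/(1 - 13*(4 - 13)) = -3323 + 2*(-2)*(-9)/(1 - 13*(-9)) = -3323 + 2*(-2)*(-9)/(1 + 117) = -3323 + 2*(-2)*(-9)/118 = -3323 + 2*(-2)*(1/118)*(-9) = -3323 + 18/59 = -196039/59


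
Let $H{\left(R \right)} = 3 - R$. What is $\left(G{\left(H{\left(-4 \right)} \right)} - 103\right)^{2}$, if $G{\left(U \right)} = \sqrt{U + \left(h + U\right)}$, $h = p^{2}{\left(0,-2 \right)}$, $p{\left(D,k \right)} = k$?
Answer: $10627 - 618 \sqrt{2} \approx 9753.0$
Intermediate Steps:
$h = 4$ ($h = \left(-2\right)^{2} = 4$)
$G{\left(U \right)} = \sqrt{4 + 2 U}$ ($G{\left(U \right)} = \sqrt{U + \left(4 + U\right)} = \sqrt{4 + 2 U}$)
$\left(G{\left(H{\left(-4 \right)} \right)} - 103\right)^{2} = \left(\sqrt{4 + 2 \left(3 - -4\right)} - 103\right)^{2} = \left(\sqrt{4 + 2 \left(3 + 4\right)} - 103\right)^{2} = \left(\sqrt{4 + 2 \cdot 7} - 103\right)^{2} = \left(\sqrt{4 + 14} - 103\right)^{2} = \left(\sqrt{18} - 103\right)^{2} = \left(3 \sqrt{2} - 103\right)^{2} = \left(-103 + 3 \sqrt{2}\right)^{2}$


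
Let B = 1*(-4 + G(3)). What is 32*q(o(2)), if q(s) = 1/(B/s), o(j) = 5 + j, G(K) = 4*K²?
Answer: 7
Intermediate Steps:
B = 32 (B = 1*(-4 + 4*3²) = 1*(-4 + 4*9) = 1*(-4 + 36) = 1*32 = 32)
q(s) = s/32 (q(s) = 1/(32/s) = s/32)
32*q(o(2)) = 32*((5 + 2)/32) = 32*((1/32)*7) = 32*(7/32) = 7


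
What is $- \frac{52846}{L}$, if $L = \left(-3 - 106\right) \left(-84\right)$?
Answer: $- \frac{26423}{4578} \approx -5.7717$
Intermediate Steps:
$L = 9156$ ($L = \left(-109\right) \left(-84\right) = 9156$)
$- \frac{52846}{L} = - \frac{52846}{9156} = \left(-52846\right) \frac{1}{9156} = - \frac{26423}{4578}$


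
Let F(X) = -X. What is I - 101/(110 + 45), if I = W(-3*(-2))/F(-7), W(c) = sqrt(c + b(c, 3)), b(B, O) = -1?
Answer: -101/155 + sqrt(5)/7 ≈ -0.33217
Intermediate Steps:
W(c) = sqrt(-1 + c) (W(c) = sqrt(c - 1) = sqrt(-1 + c))
I = sqrt(5)/7 (I = sqrt(-1 - 3*(-2))/((-1*(-7))) = sqrt(-1 + 6)/7 = sqrt(5)*(1/7) = sqrt(5)/7 ≈ 0.31944)
I - 101/(110 + 45) = sqrt(5)/7 - 101/(110 + 45) = sqrt(5)/7 - 101/155 = -101/155 + sqrt(5)/7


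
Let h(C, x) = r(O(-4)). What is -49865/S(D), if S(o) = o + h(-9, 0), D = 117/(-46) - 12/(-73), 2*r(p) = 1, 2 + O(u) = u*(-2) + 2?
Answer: 16744667/631 ≈ 26537.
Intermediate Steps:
O(u) = -2*u (O(u) = -2 + (u*(-2) + 2) = -2 + (-2*u + 2) = -2 + (2 - 2*u) = -2*u)
r(p) = 1/2 (r(p) = (1/2)*1 = 1/2)
h(C, x) = 1/2
D = -7989/3358 (D = 117*(-1/46) - 12*(-1/73) = -117/46 + 12/73 = -7989/3358 ≈ -2.3791)
S(o) = 1/2 + o (S(o) = o + 1/2 = 1/2 + o)
-49865/S(D) = -49865/(1/2 - 7989/3358) = -49865/(-3155/1679) = -49865*(-1679/3155) = 16744667/631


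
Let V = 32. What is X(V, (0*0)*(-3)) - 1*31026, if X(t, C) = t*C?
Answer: -31026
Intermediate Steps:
X(t, C) = C*t
X(V, (0*0)*(-3)) - 1*31026 = ((0*0)*(-3))*32 - 1*31026 = (0*(-3))*32 - 31026 = 0*32 - 31026 = 0 - 31026 = -31026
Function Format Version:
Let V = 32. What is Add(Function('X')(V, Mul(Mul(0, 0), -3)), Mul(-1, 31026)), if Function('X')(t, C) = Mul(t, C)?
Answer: -31026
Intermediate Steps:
Function('X')(t, C) = Mul(C, t)
Add(Function('X')(V, Mul(Mul(0, 0), -3)), Mul(-1, 31026)) = Add(Mul(Mul(Mul(0, 0), -3), 32), Mul(-1, 31026)) = Add(Mul(Mul(0, -3), 32), -31026) = Add(Mul(0, 32), -31026) = Add(0, -31026) = -31026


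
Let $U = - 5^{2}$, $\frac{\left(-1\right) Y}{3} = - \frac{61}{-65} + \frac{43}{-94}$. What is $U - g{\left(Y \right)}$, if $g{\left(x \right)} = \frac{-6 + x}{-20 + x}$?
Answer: $- \frac{3320902}{131017} \approx -25.347$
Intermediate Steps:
$Y = - \frac{8817}{6110}$ ($Y = - 3 \left(- \frac{61}{-65} + \frac{43}{-94}\right) = - 3 \left(\left(-61\right) \left(- \frac{1}{65}\right) + 43 \left(- \frac{1}{94}\right)\right) = - 3 \left(\frac{61}{65} - \frac{43}{94}\right) = \left(-3\right) \frac{2939}{6110} = - \frac{8817}{6110} \approx -1.443$)
$g{\left(x \right)} = \frac{-6 + x}{-20 + x}$
$U = -25$ ($U = \left(-1\right) 25 = -25$)
$U - g{\left(Y \right)} = -25 - \frac{-6 - \frac{8817}{6110}}{-20 - \frac{8817}{6110}} = -25 - \frac{1}{- \frac{131017}{6110}} \left(- \frac{45477}{6110}\right) = -25 - \left(- \frac{6110}{131017}\right) \left(- \frac{45477}{6110}\right) = -25 - \frac{45477}{131017} = - \frac{3320902}{131017}$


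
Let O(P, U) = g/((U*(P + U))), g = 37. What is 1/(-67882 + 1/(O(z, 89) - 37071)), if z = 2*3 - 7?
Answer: -290340035/19708862263702 ≈ -1.4731e-5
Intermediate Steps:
z = -1 (z = 6 - 7 = -1)
O(P, U) = 37/(U*(P + U)) (O(P, U) = 37/((U*(P + U))) = 37*(1/(U*(P + U))) = 37/(U*(P + U)))
1/(-67882 + 1/(O(z, 89) - 37071)) = 1/(-67882 + 1/(37/(89*(-1 + 89)) - 37071)) = 1/(-67882 + 1/(37*(1/89)/88 - 37071)) = 1/(-67882 + 1/(37*(1/89)*(1/88) - 37071)) = 1/(-67882 + 1/(37/7832 - 37071)) = 1/(-67882 + 1/(-290340035/7832)) = 1/(-67882 - 7832/290340035) = 1/(-19708862263702/290340035) = -290340035/19708862263702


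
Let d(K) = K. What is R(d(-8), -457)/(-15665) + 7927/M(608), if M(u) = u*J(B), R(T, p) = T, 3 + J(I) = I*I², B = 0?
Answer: -124161863/28572960 ≈ -4.3454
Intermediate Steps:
J(I) = -3 + I³ (J(I) = -3 + I*I² = -3 + I³)
M(u) = -3*u (M(u) = u*(-3 + 0³) = u*(-3 + 0) = u*(-3) = -3*u)
R(d(-8), -457)/(-15665) + 7927/M(608) = -8/(-15665) + 7927/((-3*608)) = -8*(-1/15665) + 7927/(-1824) = 8/15665 + 7927*(-1/1824) = 8/15665 - 7927/1824 = -124161863/28572960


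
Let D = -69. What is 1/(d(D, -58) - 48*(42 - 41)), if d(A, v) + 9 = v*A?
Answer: 1/3945 ≈ 0.00025349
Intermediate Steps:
d(A, v) = -9 + A*v (d(A, v) = -9 + v*A = -9 + A*v)
1/(d(D, -58) - 48*(42 - 41)) = 1/((-9 - 69*(-58)) - 48*(42 - 41)) = 1/((-9 + 4002) - 48*1) = 1/(3993 - 48) = 1/3945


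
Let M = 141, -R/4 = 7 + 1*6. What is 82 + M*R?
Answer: -7250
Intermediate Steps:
R = -52 (R = -4*(7 + 1*6) = -4*(7 + 6) = -4*13 = -52)
82 + M*R = 82 + 141*(-52) = 82 - 7332 = -7250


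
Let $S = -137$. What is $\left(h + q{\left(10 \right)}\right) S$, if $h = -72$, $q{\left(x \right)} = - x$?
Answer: $11234$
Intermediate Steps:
$\left(h + q{\left(10 \right)}\right) S = \left(-72 - 10\right) \left(-137\right) = \left(-82\right) \left(-137\right) = 11234$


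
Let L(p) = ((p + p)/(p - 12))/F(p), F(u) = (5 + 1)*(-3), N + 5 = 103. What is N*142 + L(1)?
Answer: 1377685/99 ≈ 13916.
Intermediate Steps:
N = 98 (N = -5 + 103 = 98)
F(u) = -18 (F(u) = 6*(-3) = -18)
L(p) = -p/(9*(-12 + p)) (L(p) = ((p + p)/(p - 12))/(-18) = ((2*p)/(-12 + p))*(-1/18) = (2*p/(-12 + p))*(-1/18) = -p/(9*(-12 + p)))
N*142 + L(1) = 98*142 - 1*1/(-108 + 9*1) = 13916 - 1*1/(-108 + 9) = 13916 - 1*1/(-99) = 13916 - 1*1*(-1/99) = 13916 + 1/99 = 1377685/99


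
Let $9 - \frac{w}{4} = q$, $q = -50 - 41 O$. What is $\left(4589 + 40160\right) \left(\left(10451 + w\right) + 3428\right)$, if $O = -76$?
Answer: $73880599$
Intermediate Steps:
$q = 3066$ ($q = -50 - -3116 = -50 + 3116 = 3066$)
$w = -12228$ ($w = 36 - 12264 = -12228$)
$\left(4589 + 40160\right) \left(\left(10451 + w\right) + 3428\right) = \left(4589 + 40160\right) \left(\left(10451 - 12228\right) + 3428\right) = 44749 \left(-1777 + 3428\right) = 44749 \cdot 1651 = 73880599$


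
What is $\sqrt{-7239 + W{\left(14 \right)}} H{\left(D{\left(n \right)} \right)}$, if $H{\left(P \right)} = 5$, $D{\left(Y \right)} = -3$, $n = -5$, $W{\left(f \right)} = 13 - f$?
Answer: $10 i \sqrt{1810} \approx 425.44 i$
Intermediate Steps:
$\sqrt{-7239 + W{\left(14 \right)}} H{\left(D{\left(n \right)} \right)} = \sqrt{-7239 + \left(13 - 14\right)} 5 = \sqrt{-7239 - 1} \cdot 5 = \sqrt{-7240} \cdot 5 = 2 i \sqrt{1810} \cdot 5 = 10 i \sqrt{1810}$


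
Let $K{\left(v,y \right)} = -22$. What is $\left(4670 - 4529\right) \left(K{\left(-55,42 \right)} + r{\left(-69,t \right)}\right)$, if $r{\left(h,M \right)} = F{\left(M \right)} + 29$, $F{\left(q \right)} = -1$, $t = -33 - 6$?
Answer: $846$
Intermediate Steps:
$t = -39$ ($t = -33 - 6 = -39$)
$r{\left(h,M \right)} = 28$ ($r{\left(h,M \right)} = -1 + 29 = 28$)
$\left(4670 - 4529\right) \left(K{\left(-55,42 \right)} + r{\left(-69,t \right)}\right) = \left(4670 - 4529\right) \left(-22 + 28\right) = 141 \cdot 6 = 846$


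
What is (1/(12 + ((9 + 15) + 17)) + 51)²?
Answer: 7311616/2809 ≈ 2602.9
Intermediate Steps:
(1/(12 + ((9 + 15) + 17)) + 51)² = (1/(12 + (24 + 17)) + 51)² = (1/(12 + 41) + 51)² = (1/53 + 51)² = (2704/53)² = 7311616/2809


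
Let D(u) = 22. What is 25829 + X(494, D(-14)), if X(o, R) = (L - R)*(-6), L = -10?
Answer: 26021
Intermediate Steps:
X(o, R) = 60 + 6*R (X(o, R) = (-10 - R)*(-6) = 60 + 6*R)
25829 + X(494, D(-14)) = 25829 + (60 + 6*22) = 25829 + (60 + 132) = 25829 + 192 = 26021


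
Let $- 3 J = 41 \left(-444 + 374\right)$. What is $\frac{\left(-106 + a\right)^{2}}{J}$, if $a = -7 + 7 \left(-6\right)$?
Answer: $\frac{14415}{574} \approx 25.113$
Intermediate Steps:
$J = \frac{2870}{3}$ ($J = - \frac{41 \left(-444 + 374\right)}{3} = - \frac{41 \left(-70\right)}{3} = \left(- \frac{1}{3}\right) \left(-2870\right) = \frac{2870}{3} \approx 956.67$)
$a = -49$ ($a = -7 - 42 = -49$)
$\frac{\left(-106 + a\right)^{2}}{J} = \frac{\left(-106 - 49\right)^{2}}{\frac{2870}{3}} = \left(-155\right)^{2} \cdot \frac{3}{2870} = 24025 \cdot \frac{3}{2870} = \frac{14415}{574}$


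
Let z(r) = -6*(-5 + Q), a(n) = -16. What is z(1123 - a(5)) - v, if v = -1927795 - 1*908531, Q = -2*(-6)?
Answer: 2836284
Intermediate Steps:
Q = 12
z(r) = -42 (z(r) = -6*(-5 + 12) = -6*7 = -42)
v = -2836326 (v = -1927795 - 908531 = -2836326)
z(1123 - a(5)) - v = -42 - 1*(-2836326) = -42 + 2836326 = 2836284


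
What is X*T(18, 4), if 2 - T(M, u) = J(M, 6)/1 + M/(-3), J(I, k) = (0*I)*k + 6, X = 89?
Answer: 178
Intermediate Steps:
J(I, k) = 6 (J(I, k) = 0*k + 6 = 0 + 6 = 6)
T(M, u) = -4 + M/3 (T(M, u) = 2 - (6/1 + M/(-3)) = 2 - (6*1 + M*(-⅓)) = 2 - (6 - M/3) = 2 + (-6 + M/3) = -4 + M/3)
X*T(18, 4) = 89*(-4 + (⅓)*18) = 89*(-4 + 6) = 89*2 = 178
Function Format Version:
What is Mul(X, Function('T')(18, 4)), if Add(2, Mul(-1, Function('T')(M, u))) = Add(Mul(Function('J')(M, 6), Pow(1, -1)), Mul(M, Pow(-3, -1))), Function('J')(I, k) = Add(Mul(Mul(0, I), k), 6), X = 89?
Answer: 178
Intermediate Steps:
Function('J')(I, k) = 6 (Function('J')(I, k) = Add(Mul(0, k), 6) = Add(0, 6) = 6)
Function('T')(M, u) = Add(-4, Mul(Rational(1, 3), M)) (Function('T')(M, u) = Add(2, Mul(-1, Add(Mul(6, Pow(1, -1)), Mul(M, Pow(-3, -1))))) = Add(2, Mul(-1, Add(Mul(6, 1), Mul(M, Rational(-1, 3))))) = Add(2, Mul(-1, Add(6, Mul(Rational(-1, 3), M)))) = Add(2, Add(-6, Mul(Rational(1, 3), M))) = Add(-4, Mul(Rational(1, 3), M)))
Mul(X, Function('T')(18, 4)) = Mul(89, Add(-4, Mul(Rational(1, 3), 18))) = Mul(89, Add(-4, 6)) = Mul(89, 2) = 178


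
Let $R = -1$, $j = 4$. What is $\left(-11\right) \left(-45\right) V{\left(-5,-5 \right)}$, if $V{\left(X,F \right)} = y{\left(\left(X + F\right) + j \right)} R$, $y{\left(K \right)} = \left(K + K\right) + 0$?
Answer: $5940$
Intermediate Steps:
$y{\left(K \right)} = 2 K$ ($y{\left(K \right)} = 2 K + 0 = 2 K$)
$V{\left(X,F \right)} = -8 - 2 F - 2 X$ ($V{\left(X,F \right)} = 2 \left(\left(X + F\right) + 4\right) \left(-1\right) = 2 \left(\left(F + X\right) + 4\right) \left(-1\right) = 2 \left(4 + F + X\right) \left(-1\right) = \left(8 + 2 F + 2 X\right) \left(-1\right) = -8 - 2 F - 2 X$)
$\left(-11\right) \left(-45\right) V{\left(-5,-5 \right)} = \left(-11\right) \left(-45\right) \left(-8 - -10 - -10\right) = 495 \left(-8 + 10 + 10\right) = 495 \cdot 12 = 5940$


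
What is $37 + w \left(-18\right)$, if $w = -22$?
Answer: $433$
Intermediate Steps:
$37 + w \left(-18\right) = 37 - -396 = 37 + 396 = 433$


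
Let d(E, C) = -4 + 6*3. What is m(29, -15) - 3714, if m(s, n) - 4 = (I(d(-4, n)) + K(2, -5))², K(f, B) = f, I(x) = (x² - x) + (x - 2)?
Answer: 34706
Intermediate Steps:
d(E, C) = 14 (d(E, C) = -4 + 18 = 14)
I(x) = -2 + x² (I(x) = (x² - x) + (-2 + x) = -2 + x²)
m(s, n) = 38420 (m(s, n) = 4 + ((-2 + 14²) + 2)² = 4 + ((-2 + 196) + 2)² = 4 + (194 + 2)² = 4 + 196² = 4 + 38416 = 38420)
m(29, -15) - 3714 = 38420 - 3714 = 34706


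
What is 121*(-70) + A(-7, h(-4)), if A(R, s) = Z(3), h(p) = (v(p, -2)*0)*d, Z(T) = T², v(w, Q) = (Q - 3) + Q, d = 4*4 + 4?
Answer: -8461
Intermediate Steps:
d = 20 (d = 16 + 4 = 20)
v(w, Q) = -3 + 2*Q (v(w, Q) = (-3 + Q) + Q = -3 + 2*Q)
h(p) = 0 (h(p) = ((-3 + 2*(-2))*0)*20 = ((-3 - 4)*0)*20 = -7*0*20 = 0*20 = 0)
A(R, s) = 9 (A(R, s) = 3² = 9)
121*(-70) + A(-7, h(-4)) = 121*(-70) + 9 = -8470 + 9 = -8461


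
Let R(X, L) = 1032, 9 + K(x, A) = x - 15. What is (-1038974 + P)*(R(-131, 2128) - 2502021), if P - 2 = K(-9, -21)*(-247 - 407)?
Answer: 2544481198710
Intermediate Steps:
K(x, A) = -24 + x (K(x, A) = -9 + (x - 15) = -9 + (-15 + x) = -24 + x)
P = 21584 (P = 2 + (-24 - 9)*(-247 - 407) = 2 - 33*(-654) = 2 + 21582 = 21584)
(-1038974 + P)*(R(-131, 2128) - 2502021) = (-1038974 + 21584)*(1032 - 2502021) = -1017390*(-2500989) = 2544481198710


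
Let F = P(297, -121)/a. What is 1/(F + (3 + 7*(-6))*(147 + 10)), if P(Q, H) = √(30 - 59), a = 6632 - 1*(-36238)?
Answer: -11253075338700/68902580298860129 - 42870*I*√29/68902580298860129 ≈ -0.00016332 - 3.3506e-12*I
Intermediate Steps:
a = 42870 (a = 6632 + 36238 = 42870)
P(Q, H) = I*√29 (P(Q, H) = √(-29) = I*√29)
F = I*√29/42870 (F = (I*√29)/42870 = (I*√29)*(1/42870) = I*√29/42870 ≈ 0.00012562*I)
1/(F + (3 + 7*(-6))*(147 + 10)) = 1/(I*√29/42870 + (3 + 7*(-6))*(147 + 10)) = 1/(I*√29/42870 + (3 - 42)*157) = 1/(I*√29/42870 - 39*157) = 1/(I*√29/42870 - 6123) = 1/(-6123 + I*√29/42870)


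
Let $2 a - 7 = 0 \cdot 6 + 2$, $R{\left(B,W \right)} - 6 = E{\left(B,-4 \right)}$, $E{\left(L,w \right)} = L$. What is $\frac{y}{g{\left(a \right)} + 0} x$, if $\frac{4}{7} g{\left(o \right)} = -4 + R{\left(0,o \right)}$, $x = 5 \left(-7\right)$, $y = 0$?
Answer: $0$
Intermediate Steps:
$R{\left(B,W \right)} = 6 + B$
$x = -35$
$a = \frac{9}{2}$ ($a = \frac{7}{2} + \frac{0 \cdot 6 + 2}{2} = \frac{7}{2} + \frac{0 + 2}{2} = \frac{7}{2} + \frac{1}{2} \cdot 2 = \frac{7}{2} + 1 = \frac{9}{2} \approx 4.5$)
$g{\left(o \right)} = \frac{7}{2}$ ($g{\left(o \right)} = \frac{7 \left(-4 + \left(6 + 0\right)\right)}{4} = \frac{7 \left(-4 + 6\right)}{4} = \frac{7}{4} \cdot 2 = \frac{7}{2}$)
$\frac{y}{g{\left(a \right)} + 0} x = \frac{1}{\frac{7}{2} + 0} \cdot 0 \left(-35\right) = \frac{1}{\frac{7}{2}} \cdot 0 \left(-35\right) = \frac{2}{7} \cdot 0 \left(-35\right) = 0 \left(-35\right) = 0$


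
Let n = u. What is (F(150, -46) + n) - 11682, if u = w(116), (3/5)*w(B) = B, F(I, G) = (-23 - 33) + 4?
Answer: -34622/3 ≈ -11541.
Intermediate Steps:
F(I, G) = -52 (F(I, G) = -56 + 4 = -52)
w(B) = 5*B/3
u = 580/3 (u = (5/3)*116 = 580/3 ≈ 193.33)
n = 580/3 ≈ 193.33
(F(150, -46) + n) - 11682 = (-52 + 580/3) - 11682 = 424/3 - 11682 = -34622/3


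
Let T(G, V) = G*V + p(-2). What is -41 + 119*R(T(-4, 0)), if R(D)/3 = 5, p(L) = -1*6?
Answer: 1744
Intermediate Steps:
p(L) = -6
T(G, V) = -6 + G*V (T(G, V) = G*V - 6 = -6 + G*V)
R(D) = 15 (R(D) = 3*5 = 15)
-41 + 119*R(T(-4, 0)) = -41 + 119*15 = -41 + 1785 = 1744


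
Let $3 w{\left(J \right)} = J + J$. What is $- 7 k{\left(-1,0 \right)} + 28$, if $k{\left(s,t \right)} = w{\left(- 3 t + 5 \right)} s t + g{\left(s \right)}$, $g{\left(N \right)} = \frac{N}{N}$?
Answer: $21$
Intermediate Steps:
$w{\left(J \right)} = \frac{2 J}{3}$ ($w{\left(J \right)} = \frac{J + J}{3} = \frac{2 J}{3}$)
$g{\left(N \right)} = 1$
$k{\left(s,t \right)} = 1 + s t \left(\frac{10}{3} - 2 t\right)$ ($k{\left(s,t \right)} = \frac{2 \left(- 3 t + 5\right)}{3} s t + 1 = \frac{2 \left(5 - 3 t\right)}{3} s t + 1 = \left(\frac{10}{3} - 2 t\right) s t + 1 = s \left(\frac{10}{3} - 2 t\right) t + 1 = s t \left(\frac{10}{3} - 2 t\right) + 1 = 1 + s t \left(\frac{10}{3} - 2 t\right)$)
$- 7 k{\left(-1,0 \right)} + 28 = - 7 \left(1 - \left(- \frac{2}{3}\right) 0 \left(-5 + 3 \cdot 0\right)\right) + 28 = - 7 \left(1 - \left(- \frac{2}{3}\right) 0 \left(-5 + 0\right)\right) + 28 = - 7 \left(1 - \left(- \frac{2}{3}\right) 0 \left(-5\right)\right) + 28 = - 7 \left(1 + 0\right) + 28 = \left(-7\right) 1 + 28 = -7 + 28 = 21$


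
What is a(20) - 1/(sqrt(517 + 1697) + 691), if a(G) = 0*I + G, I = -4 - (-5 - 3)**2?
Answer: 9504649/475267 + 3*sqrt(246)/475267 ≈ 19.999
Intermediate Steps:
I = -68 (I = -4 - 1*(-8)**2 = -4 - 1*64 = -4 - 64 = -68)
a(G) = G (a(G) = 0*(-68) + G = 0 + G = G)
a(20) - 1/(sqrt(517 + 1697) + 691) = 20 - 1/(sqrt(517 + 1697) + 691) = 20 - 1/(sqrt(2214) + 691) = 20 - 1/(3*sqrt(246) + 691) = 20 - 1/(691 + 3*sqrt(246))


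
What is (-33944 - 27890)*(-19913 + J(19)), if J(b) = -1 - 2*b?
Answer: 1233711968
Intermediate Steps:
(-33944 - 27890)*(-19913 + J(19)) = (-33944 - 27890)*(-19913 + (-1 - 2*19)) = -61834*(-19913 + (-1 - 38)) = -61834*(-19913 - 39) = -61834*(-19952) = 1233711968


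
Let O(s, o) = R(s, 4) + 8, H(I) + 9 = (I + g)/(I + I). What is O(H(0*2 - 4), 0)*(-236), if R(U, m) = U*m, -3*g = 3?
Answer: 6018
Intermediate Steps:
g = -1 (g = -1/3*3 = -1)
H(I) = -9 + (-1 + I)/(2*I) (H(I) = -9 + (I - 1)/(I + I) = -9 + (-1 + I)/((2*I)) = -9 + (-1 + I)*(1/(2*I)) = -9 + (-1 + I)/(2*I))
O(s, o) = 8 + 4*s (O(s, o) = s*4 + 8 = 4*s + 8 = 8 + 4*s)
O(H(0*2 - 4), 0)*(-236) = (8 + 4*((-1 - 17*(0*2 - 4))/(2*(0*2 - 4))))*(-236) = (8 + 4*((-1 - 17*(0 - 4))/(2*(0 - 4))))*(-236) = (8 + 4*((1/2)*(-1 - 17*(-4))/(-4)))*(-236) = (8 + 4*((1/2)*(-1/4)*(-1 + 68)))*(-236) = (8 + 4*((1/2)*(-1/4)*67))*(-236) = (8 + 4*(-67/8))*(-236) = (8 - 67/2)*(-236) = -51/2*(-236) = 6018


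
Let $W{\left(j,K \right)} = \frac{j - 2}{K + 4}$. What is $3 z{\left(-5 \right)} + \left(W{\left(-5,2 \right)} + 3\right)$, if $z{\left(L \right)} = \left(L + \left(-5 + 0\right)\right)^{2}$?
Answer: $\frac{1811}{6} \approx 301.83$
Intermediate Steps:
$W{\left(j,K \right)} = \frac{-2 + j}{4 + K}$
$z{\left(L \right)} = \left(-5 + L\right)^{2}$ ($z{\left(L \right)} = \left(L - 5\right)^{2} = \left(-5 + L\right)^{2}$)
$3 z{\left(-5 \right)} + \left(W{\left(-5,2 \right)} + 3\right) = 3 \left(-5 - 5\right)^{2} + \left(\frac{-2 - 5}{4 + 2} + 3\right) = 3 \left(-10\right)^{2} + \left(\frac{1}{6} \left(-7\right) + 3\right) = 3 \cdot 100 + \left(\frac{1}{6} \left(-7\right) + 3\right) = 300 + \left(- \frac{7}{6} + 3\right) = 300 + \frac{11}{6} = \frac{1811}{6}$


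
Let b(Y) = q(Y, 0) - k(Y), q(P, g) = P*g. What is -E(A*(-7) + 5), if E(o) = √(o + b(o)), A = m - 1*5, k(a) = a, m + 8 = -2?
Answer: 0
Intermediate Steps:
m = -10 (m = -8 - 2 = -10)
A = -15 (A = -10 - 1*5 = -10 - 5 = -15)
b(Y) = -Y (b(Y) = Y*0 - Y = 0 - Y = -Y)
E(o) = 0 (E(o) = √(o - o) = √0 = 0)
-E(A*(-7) + 5) = -1*0 = 0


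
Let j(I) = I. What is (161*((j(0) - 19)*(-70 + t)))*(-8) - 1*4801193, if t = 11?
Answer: -6245041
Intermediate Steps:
(161*((j(0) - 19)*(-70 + t)))*(-8) - 1*4801193 = (161*((0 - 19)*(-70 + 11)))*(-8) - 1*4801193 = (161*(-19*(-59)))*(-8) - 4801193 = (161*1121)*(-8) - 4801193 = 180481*(-8) - 4801193 = -1443848 - 4801193 = -6245041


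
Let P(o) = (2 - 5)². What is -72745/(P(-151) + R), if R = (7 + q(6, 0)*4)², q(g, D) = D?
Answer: -72745/58 ≈ -1254.2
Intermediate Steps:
P(o) = 9 (P(o) = (-3)² = 9)
R = 49 (R = (7 + 0*4)² = (7 + 0)² = 7² = 49)
-72745/(P(-151) + R) = -72745/(9 + 49) = -72745/58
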